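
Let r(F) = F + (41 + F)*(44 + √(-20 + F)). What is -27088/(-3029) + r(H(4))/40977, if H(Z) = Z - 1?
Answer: 1115858207/124119333 + 44*I*√17/40977 ≈ 8.9902 + 0.0044273*I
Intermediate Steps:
H(Z) = -1 + Z
-27088/(-3029) + r(H(4))/40977 = -27088/(-3029) + (1804 + 41*√(-20 + (-1 + 4)) + 45*(-1 + 4) + (-1 + 4)*√(-20 + (-1 + 4)))/40977 = -27088*(-1/3029) + (1804 + 41*√(-20 + 3) + 45*3 + 3*√(-20 + 3))*(1/40977) = 27088/3029 + (1804 + 41*√(-17) + 135 + 3*√(-17))*(1/40977) = 27088/3029 + (1804 + 41*(I*√17) + 135 + 3*(I*√17))*(1/40977) = 27088/3029 + (1804 + 41*I*√17 + 135 + 3*I*√17)*(1/40977) = 27088/3029 + (1939 + 44*I*√17)*(1/40977) = 27088/3029 + (1939/40977 + 44*I*√17/40977) = 1115858207/124119333 + 44*I*√17/40977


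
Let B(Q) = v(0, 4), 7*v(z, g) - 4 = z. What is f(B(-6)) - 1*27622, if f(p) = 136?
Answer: -27486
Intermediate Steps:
v(z, g) = 4/7 + z/7
B(Q) = 4/7 (B(Q) = 4/7 + (1/7)*0 = 4/7 + 0 = 4/7)
f(B(-6)) - 1*27622 = 136 - 1*27622 = 136 - 27622 = -27486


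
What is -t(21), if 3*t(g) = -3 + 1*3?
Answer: 0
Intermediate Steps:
t(g) = 0 (t(g) = (-3 + 1*3)/3 = (-3 + 3)/3 = (1/3)*0 = 0)
-t(21) = -1*0 = 0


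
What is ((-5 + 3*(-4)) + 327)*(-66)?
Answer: -20460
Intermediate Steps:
((-5 + 3*(-4)) + 327)*(-66) = ((-5 - 12) + 327)*(-66) = (-17 + 327)*(-66) = 310*(-66) = -20460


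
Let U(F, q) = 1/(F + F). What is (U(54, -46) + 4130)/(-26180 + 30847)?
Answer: 446041/504036 ≈ 0.88494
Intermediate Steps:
U(F, q) = 1/(2*F)
(U(54, -46) + 4130)/(-26180 + 30847) = ((1/2)/54 + 4130)/(-26180 + 30847) = ((1/2)*(1/54) + 4130)/4667 = (1/108 + 4130)*(1/4667) = (446041/108)*(1/4667) = 446041/504036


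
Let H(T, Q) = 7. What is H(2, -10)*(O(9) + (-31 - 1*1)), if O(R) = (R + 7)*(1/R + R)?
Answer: 7168/9 ≈ 796.44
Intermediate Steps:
O(R) = (7 + R)*(R + 1/R)
H(2, -10)*(O(9) + (-31 - 1*1)) = 7*((1 + 9**2 + 7*9 + 7/9) + (-31 - 1*1)) = 7*((1 + 81 + 63 + 7*(1/9)) + (-31 - 1)) = 7*((1 + 81 + 63 + 7/9) - 32) = 7*(1312/9 - 32) = 7*(1024/9) = 7168/9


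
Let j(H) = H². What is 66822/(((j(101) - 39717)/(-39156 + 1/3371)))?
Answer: 4410080768625/49749218 ≈ 88646.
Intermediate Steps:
66822/(((j(101) - 39717)/(-39156 + 1/3371))) = 66822/(((101² - 39717)/(-39156 + 1/3371))) = 66822/(((10201 - 39717)/(-39156 + 1/3371))) = 66822/((-29516/(-131994875/3371))) = 66822/((-29516*(-3371/131994875))) = 66822/(99498436/131994875) = 66822*(131994875/99498436) = 4410080768625/49749218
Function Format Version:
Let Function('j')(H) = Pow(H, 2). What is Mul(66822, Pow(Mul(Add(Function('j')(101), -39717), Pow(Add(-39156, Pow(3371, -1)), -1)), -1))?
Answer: Rational(4410080768625, 49749218) ≈ 88646.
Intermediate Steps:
Mul(66822, Pow(Mul(Add(Function('j')(101), -39717), Pow(Add(-39156, Pow(3371, -1)), -1)), -1)) = Mul(66822, Pow(Mul(Add(Pow(101, 2), -39717), Pow(Add(-39156, Pow(3371, -1)), -1)), -1)) = Mul(66822, Pow(Mul(Add(10201, -39717), Pow(Add(-39156, Rational(1, 3371)), -1)), -1)) = Mul(66822, Pow(Mul(-29516, Pow(Rational(-131994875, 3371), -1)), -1)) = Mul(66822, Pow(Mul(-29516, Rational(-3371, 131994875)), -1)) = Mul(66822, Pow(Rational(99498436, 131994875), -1)) = Mul(66822, Rational(131994875, 99498436)) = Rational(4410080768625, 49749218)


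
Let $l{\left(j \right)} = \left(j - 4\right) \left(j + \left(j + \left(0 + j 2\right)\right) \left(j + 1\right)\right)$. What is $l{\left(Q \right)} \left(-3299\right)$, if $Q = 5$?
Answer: $-313405$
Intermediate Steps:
$l{\left(j \right)} = \left(-4 + j\right) \left(j + 3 j \left(1 + j\right)\right)$ ($l{\left(j \right)} = \left(-4 + j\right) \left(j + \left(j + \left(0 + 2 j\right)\right) \left(1 + j\right)\right) = \left(-4 + j\right) \left(j + \left(j + 2 j\right) \left(1 + j\right)\right) = \left(-4 + j\right) \left(j + 3 j \left(1 + j\right)\right)$)
$l{\left(Q \right)} \left(-3299\right) = 5 \left(-16 - 40 + 3 \cdot 5^{2}\right) \left(-3299\right) = 5 \left(-16 - 40 + 3 \cdot 25\right) \left(-3299\right) = 5 \left(-16 - 40 + 75\right) \left(-3299\right) = 5 \cdot 19 \left(-3299\right) = 95 \left(-3299\right) = -313405$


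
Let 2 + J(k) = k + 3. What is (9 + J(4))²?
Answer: 196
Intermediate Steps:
J(k) = 1 + k (J(k) = -2 + (k + 3) = -2 + (3 + k) = 1 + k)
(9 + J(4))² = (9 + (1 + 4))² = (9 + 5)² = 14² = 196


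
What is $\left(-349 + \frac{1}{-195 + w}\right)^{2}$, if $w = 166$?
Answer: $\frac{102454884}{841} \approx 1.2183 \cdot 10^{5}$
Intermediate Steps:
$\left(-349 + \frac{1}{-195 + w}\right)^{2} = \left(-349 + \frac{1}{-195 + 166}\right)^{2} = \left(-349 + \frac{1}{-29}\right)^{2} = \left(-349 - \frac{1}{29}\right)^{2} = \left(- \frac{10122}{29}\right)^{2} = \frac{102454884}{841}$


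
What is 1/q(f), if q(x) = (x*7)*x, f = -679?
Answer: 1/3227287 ≈ 3.0986e-7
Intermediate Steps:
q(x) = 7*x² (q(x) = (7*x)*x = 7*x²)
1/q(f) = 1/(7*(-679)²) = 1/(7*461041) = 1/3227287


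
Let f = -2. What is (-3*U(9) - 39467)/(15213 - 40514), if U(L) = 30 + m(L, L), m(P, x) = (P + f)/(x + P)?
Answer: 237349/151806 ≈ 1.5635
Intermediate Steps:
m(P, x) = (-2 + P)/(P + x) (m(P, x) = (P - 2)/(x + P) = (-2 + P)/(P + x))
U(L) = 30 + (-2 + L)/(2*L) (U(L) = 30 + (-2 + L)/(L + L) = 30 + (-2 + L)/((2*L)) = 30 + (1/(2*L))*(-2 + L) = 30 + (-2 + L)/(2*L))
(-3*U(9) - 39467)/(15213 - 40514) = (-3*(61/2 - 1/9) - 39467)/(15213 - 40514) = (-3*(61/2 - 1*⅑) - 39467)/(-25301) = (-3*(61/2 - ⅑) - 39467)*(-1/25301) = (-3*547/18 - 39467)*(-1/25301) = (-547/6 - 39467)*(-1/25301) = -237349/6*(-1/25301) = 237349/151806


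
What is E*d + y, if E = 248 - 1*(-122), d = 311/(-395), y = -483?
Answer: -61171/79 ≈ -774.32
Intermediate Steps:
d = -311/395 (d = 311*(-1/395) = -311/395 ≈ -0.78734)
E = 370 (E = 248 + 122 = 370)
E*d + y = 370*(-311/395) - 483 = -23014/79 - 483 = -61171/79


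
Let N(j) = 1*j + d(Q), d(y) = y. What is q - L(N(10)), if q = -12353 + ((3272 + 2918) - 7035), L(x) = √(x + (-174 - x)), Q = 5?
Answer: -13198 - I*√174 ≈ -13198.0 - 13.191*I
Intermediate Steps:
N(j) = 5 + j (N(j) = 1*j + 5 = j + 5 = 5 + j)
L(x) = I*√174 (L(x) = √(-174) = I*√174)
q = -13198 (q = -12353 + (6190 - 7035) = -12353 - 845 = -13198)
q - L(N(10)) = -13198 - I*√174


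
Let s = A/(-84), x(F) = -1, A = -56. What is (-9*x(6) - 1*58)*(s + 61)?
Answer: -9065/3 ≈ -3021.7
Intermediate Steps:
s = ⅔ (s = -56/(-84) = -56*(-1/84) = ⅔ ≈ 0.66667)
(-9*x(6) - 1*58)*(s + 61) = (-9*(-1) - 1*58)*(⅔ + 61) = (9 - 58)*(185/3) = -49*185/3 = -9065/3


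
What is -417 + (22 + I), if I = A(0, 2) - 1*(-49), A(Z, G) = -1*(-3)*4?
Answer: -334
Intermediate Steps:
A(Z, G) = 12 (A(Z, G) = 3*4 = 12)
I = 61 (I = 12 - 1*(-49) = 12 + 49 = 61)
-417 + (22 + I) = -417 + (22 + 61) = -417 + 83 = -334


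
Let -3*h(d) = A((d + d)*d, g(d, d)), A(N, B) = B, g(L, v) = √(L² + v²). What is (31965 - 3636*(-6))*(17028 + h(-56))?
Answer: 915782868 - 1003912*√2 ≈ 9.1436e+8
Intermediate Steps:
h(d) = -√2*√(d²)/3 (h(d) = -√(d² + d²)/3 = -√2*√(d²)/3)
(31965 - 3636*(-6))*(17028 + h(-56)) = (31965 - 3636*(-6))*(17028 - √2*√((-56)²)/3) = (31965 + 21816)*(17028 - √2*√3136/3) = 53781*(17028 - ⅓*√2*56) = 53781*(17028 - 56*√2/3) = 915782868 - 1003912*√2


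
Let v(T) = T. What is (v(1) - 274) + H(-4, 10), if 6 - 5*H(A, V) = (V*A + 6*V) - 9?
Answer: -274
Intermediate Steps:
H(A, V) = 3 - 6*V/5 - A*V/5 (H(A, V) = 6/5 - ((V*A + 6*V) - 9)/5 = 6/5 - ((A*V + 6*V) - 9)/5 = 6/5 - ((6*V + A*V) - 9)/5 = 6/5 - (-9 + 6*V + A*V)/5 = 6/5 + (9/5 - 6*V/5 - A*V/5) = 3 - 6*V/5 - A*V/5)
(v(1) - 274) + H(-4, 10) = (1 - 274) + (3 - 6/5*10 - 1/5*(-4)*10) = -273 + (3 - 12 + 8) = -273 - 1 = -274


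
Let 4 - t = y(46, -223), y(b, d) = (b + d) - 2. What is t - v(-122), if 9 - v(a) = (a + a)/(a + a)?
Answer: 175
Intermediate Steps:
y(b, d) = -2 + b + d
t = 183 (t = 4 - (-2 + 46 - 223) = 4 - 1*(-179) = 4 + 179 = 183)
v(a) = 8 (v(a) = 9 - (a + a)/(a + a) = 9 - 2*a/(2*a) = 9 - 2*a*1/(2*a) = 9 - 1*1 = 9 - 1 = 8)
t - v(-122) = 183 - 1*8 = 183 - 8 = 175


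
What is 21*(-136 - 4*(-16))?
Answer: -1512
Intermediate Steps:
21*(-136 - 4*(-16)) = 21*(-136 + 64) = 21*(-72) = -1512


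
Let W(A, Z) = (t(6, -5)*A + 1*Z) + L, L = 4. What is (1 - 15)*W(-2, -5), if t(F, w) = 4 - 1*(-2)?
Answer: 182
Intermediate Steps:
t(F, w) = 6 (t(F, w) = 4 + 2 = 6)
W(A, Z) = 4 + Z + 6*A (W(A, Z) = (6*A + 1*Z) + 4 = (6*A + Z) + 4 = (Z + 6*A) + 4 = 4 + Z + 6*A)
(1 - 15)*W(-2, -5) = (1 - 15)*(4 - 5 + 6*(-2)) = -14*(4 - 5 - 12) = -14*(-13) = 182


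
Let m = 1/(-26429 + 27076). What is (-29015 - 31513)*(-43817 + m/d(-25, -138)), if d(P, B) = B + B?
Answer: 39466724155300/14881 ≈ 2.6522e+9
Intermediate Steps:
d(P, B) = 2*B
m = 1/647 ≈ 0.0015456
(-29015 - 31513)*(-43817 + m/d(-25, -138)) = (-29015 - 31513)*(-43817 + 1/(647*((2*(-138))))) = -60528*(-43817 + (1/647)/(-276)) = -60528*(-43817 + (1/647)*(-1/276)) = -60528*(-43817 - 1/178572) = -60528*(-7824489325/178572) = 39466724155300/14881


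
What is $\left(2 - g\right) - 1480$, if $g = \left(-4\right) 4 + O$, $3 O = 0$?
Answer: $-1462$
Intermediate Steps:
$O = 0$ ($O = \frac{1}{3} \cdot 0 = 0$)
$g = -16$ ($g = \left(-4\right) 4 + 0 = -16 + 0 = -16$)
$\left(2 - g\right) - 1480 = \left(2 - -16\right) - 1480 = \left(2 + 16\right) - 1480 = 18 - 1480 = -1462$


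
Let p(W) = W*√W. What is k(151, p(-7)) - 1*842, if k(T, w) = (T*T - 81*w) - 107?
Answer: 21852 + 567*I*√7 ≈ 21852.0 + 1500.1*I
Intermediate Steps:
p(W) = W^(3/2)
k(T, w) = -107 + T² - 81*w (k(T, w) = (T² - 81*w) - 107 = -107 + T² - 81*w)
k(151, p(-7)) - 1*842 = (-107 + 151² - (-567)*I*√7) - 1*842 = (-107 + 22801 - (-567)*I*√7) - 842 = (-107 + 22801 + 567*I*√7) - 842 = (22694 + 567*I*√7) - 842 = 21852 + 567*I*√7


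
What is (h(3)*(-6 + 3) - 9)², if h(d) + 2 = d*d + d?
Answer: 1521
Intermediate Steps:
h(d) = -2 + d + d² (h(d) = -2 + (d*d + d) = -2 + (d² + d) = -2 + (d + d²) = -2 + d + d²)
(h(3)*(-6 + 3) - 9)² = ((-2 + 3 + 3²)*(-6 + 3) - 9)² = ((-2 + 3 + 9)*(-3) - 9)² = (10*(-3) - 9)² = (-30 - 9)² = (-39)² = 1521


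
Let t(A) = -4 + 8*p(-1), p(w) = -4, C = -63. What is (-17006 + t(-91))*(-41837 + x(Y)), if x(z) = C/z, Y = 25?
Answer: 17825727496/25 ≈ 7.1303e+8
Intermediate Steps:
x(z) = -63/z
t(A) = -36 (t(A) = -4 + 8*(-4) = -4 - 32 = -36)
(-17006 + t(-91))*(-41837 + x(Y)) = (-17006 - 36)*(-41837 - 63/25) = -17042*(-41837 - 63*1/25) = -17042*(-41837 - 63/25) = -17042*(-1045988/25) = 17825727496/25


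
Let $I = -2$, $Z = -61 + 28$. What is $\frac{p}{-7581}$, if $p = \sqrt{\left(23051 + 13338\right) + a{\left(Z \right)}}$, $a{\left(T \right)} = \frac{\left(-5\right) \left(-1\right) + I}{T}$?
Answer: $- \frac{\sqrt{4403058}}{83391} \approx -0.025163$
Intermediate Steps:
$Z = -33$
$a{\left(T \right)} = \frac{3}{T}$ ($a{\left(T \right)} = \frac{\left(-5\right) \left(-1\right) - 2}{T} = \frac{5 - 2}{T} = \frac{3}{T}$)
$p = \frac{\sqrt{4403058}}{11}$ ($p = \sqrt{\left(23051 + 13338\right) + \frac{3}{-33}} = \sqrt{36389 + 3 \left(- \frac{1}{33}\right)} = \sqrt{36389 - \frac{1}{11}} = \sqrt{\frac{400278}{11}} = \frac{\sqrt{4403058}}{11} \approx 190.76$)
$\frac{p}{-7581} = \frac{\frac{1}{11} \sqrt{4403058}}{-7581} = \frac{\sqrt{4403058}}{11} \left(- \frac{1}{7581}\right) = - \frac{\sqrt{4403058}}{83391}$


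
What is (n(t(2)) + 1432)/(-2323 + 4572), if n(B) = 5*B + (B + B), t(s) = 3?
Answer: 1453/2249 ≈ 0.64606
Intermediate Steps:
n(B) = 7*B (n(B) = 5*B + 2*B = 7*B)
(n(t(2)) + 1432)/(-2323 + 4572) = (7*3 + 1432)/(-2323 + 4572) = (21 + 1432)/2249 = 1453*(1/2249) = 1453/2249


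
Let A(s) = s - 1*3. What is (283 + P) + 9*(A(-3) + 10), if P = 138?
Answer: 457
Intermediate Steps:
A(s) = -3 + s (A(s) = s - 3 = -3 + s)
(283 + P) + 9*(A(-3) + 10) = (283 + 138) + 9*((-3 - 3) + 10) = 421 + 9*(-6 + 10) = 421 + 9*4 = 421 + 36 = 457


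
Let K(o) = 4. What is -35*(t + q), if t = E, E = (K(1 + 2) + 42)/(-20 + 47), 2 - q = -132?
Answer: -128240/27 ≈ -4749.6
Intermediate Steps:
q = 134 (q = 2 - 1*(-132) = 2 + 132 = 134)
E = 46/27 (E = (4 + 42)/(-20 + 47) = 46/27 ≈ 1.7037)
t = 46/27 ≈ 1.7037
-35*(t + q) = -35*(46/27 + 134) = -35*3664/27 = -128240/27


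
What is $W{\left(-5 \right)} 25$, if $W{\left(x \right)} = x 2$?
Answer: $-250$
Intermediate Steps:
$W{\left(x \right)} = 2 x$
$W{\left(-5 \right)} 25 = 2 \left(-5\right) 25 = \left(-10\right) 25 = -250$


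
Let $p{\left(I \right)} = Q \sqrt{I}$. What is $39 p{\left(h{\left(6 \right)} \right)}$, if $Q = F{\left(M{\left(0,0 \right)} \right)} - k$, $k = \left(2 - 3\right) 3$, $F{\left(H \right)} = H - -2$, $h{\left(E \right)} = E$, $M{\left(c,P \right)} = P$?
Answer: $195 \sqrt{6} \approx 477.65$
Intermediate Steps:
$F{\left(H \right)} = 2 + H$ ($F{\left(H \right)} = H + 2 = 2 + H$)
$k = -3$ ($k = \left(-1\right) 3 = -3$)
$Q = 5$ ($Q = \left(2 + 0\right) - -3 = 2 + 3 = 5$)
$p{\left(I \right)} = 5 \sqrt{I}$
$39 p{\left(h{\left(6 \right)} \right)} = 39 \cdot 5 \sqrt{6} = 195 \sqrt{6}$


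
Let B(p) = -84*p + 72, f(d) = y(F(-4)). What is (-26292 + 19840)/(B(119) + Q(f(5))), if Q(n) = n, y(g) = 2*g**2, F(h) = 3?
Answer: 3226/4953 ≈ 0.65132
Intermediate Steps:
f(d) = 18 (f(d) = 2*3**2 = 2*9 = 18)
B(p) = 72 - 84*p
(-26292 + 19840)/(B(119) + Q(f(5))) = (-26292 + 19840)/((72 - 84*119) + 18) = -6452/((72 - 9996) + 18) = -6452/(-9924 + 18) = -6452/(-9906) = -6452*(-1/9906) = 3226/4953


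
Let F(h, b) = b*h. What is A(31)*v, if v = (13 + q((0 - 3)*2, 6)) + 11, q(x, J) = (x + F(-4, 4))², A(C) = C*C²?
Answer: 15133828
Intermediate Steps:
A(C) = C³
q(x, J) = (-16 + x)² (q(x, J) = (x + 4*(-4))² = (x - 16)² = (-16 + x)²)
v = 508 (v = (13 + (-16 + (0 - 3)*2)²) + 11 = (13 + (-16 - 3*2)²) + 11 = (13 + (-16 - 6)²) + 11 = (13 + (-22)²) + 11 = (13 + 484) + 11 = 497 + 11 = 508)
A(31)*v = 31³*508 = 29791*508 = 15133828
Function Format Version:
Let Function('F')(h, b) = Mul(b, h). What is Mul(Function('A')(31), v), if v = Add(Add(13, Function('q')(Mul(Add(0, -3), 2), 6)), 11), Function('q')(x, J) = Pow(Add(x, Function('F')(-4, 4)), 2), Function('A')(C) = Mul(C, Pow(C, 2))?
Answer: 15133828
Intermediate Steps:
Function('A')(C) = Pow(C, 3)
Function('q')(x, J) = Pow(Add(-16, x), 2) (Function('q')(x, J) = Pow(Add(x, Mul(4, -4)), 2) = Pow(Add(x, -16), 2) = Pow(Add(-16, x), 2))
v = 508 (v = Add(Add(13, Pow(Add(-16, Mul(Add(0, -3), 2)), 2)), 11) = Add(Add(13, Pow(Add(-16, Mul(-3, 2)), 2)), 11) = Add(Add(13, Pow(Add(-16, -6), 2)), 11) = Add(Add(13, Pow(-22, 2)), 11) = Add(Add(13, 484), 11) = Add(497, 11) = 508)
Mul(Function('A')(31), v) = Mul(Pow(31, 3), 508) = Mul(29791, 508) = 15133828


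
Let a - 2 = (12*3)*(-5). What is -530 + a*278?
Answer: -50014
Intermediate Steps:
a = -178 (a = 2 + (12*3)*(-5) = 2 + 36*(-5) = 2 - 180 = -178)
-530 + a*278 = -530 - 178*278 = -530 - 49484 = -50014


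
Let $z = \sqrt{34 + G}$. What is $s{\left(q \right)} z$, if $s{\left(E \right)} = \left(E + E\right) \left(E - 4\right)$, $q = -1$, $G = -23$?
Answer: $10 \sqrt{11} \approx 33.166$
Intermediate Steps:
$z = \sqrt{11}$ ($z = \sqrt{34 - 23} = \sqrt{11} \approx 3.3166$)
$s{\left(E \right)} = 2 E \left(-4 + E\right)$
$s{\left(q \right)} z = 2 \left(-1\right) \left(-4 - 1\right) \sqrt{11} = 2 \left(-1\right) \left(-5\right) \sqrt{11} = 10 \sqrt{11}$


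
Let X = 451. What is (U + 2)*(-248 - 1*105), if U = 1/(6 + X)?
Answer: -322995/457 ≈ -706.77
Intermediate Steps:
U = 1/457 (U = 1/(6 + 451) = 1/457 ≈ 0.0021882)
(U + 2)*(-248 - 1*105) = (1/457 + 2)*(-248 - 1*105) = 915*(-248 - 105)/457 = (915/457)*(-353) = -322995/457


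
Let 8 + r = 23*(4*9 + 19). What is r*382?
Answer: 480174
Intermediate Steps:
r = 1257 (r = -8 + 23*(4*9 + 19) = -8 + 23*(36 + 19) = -8 + 23*55 = -8 + 1265 = 1257)
r*382 = 1257*382 = 480174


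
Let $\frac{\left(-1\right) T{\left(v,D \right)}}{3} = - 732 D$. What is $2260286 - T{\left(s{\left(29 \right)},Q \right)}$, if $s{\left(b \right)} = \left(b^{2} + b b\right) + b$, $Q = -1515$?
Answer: $5587226$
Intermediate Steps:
$s{\left(b \right)} = b + 2 b^{2}$ ($s{\left(b \right)} = \left(b^{2} + b^{2}\right) + b = 2 b^{2} + b = b + 2 b^{2}$)
$T{\left(v,D \right)} = 2196 D$ ($T{\left(v,D \right)} = - 3 \left(- 732 D\right) = 2196 D$)
$2260286 - T{\left(s{\left(29 \right)},Q \right)} = 2260286 - 2196 \left(-1515\right) = 2260286 - -3326940 = 2260286 + 3326940 = 5587226$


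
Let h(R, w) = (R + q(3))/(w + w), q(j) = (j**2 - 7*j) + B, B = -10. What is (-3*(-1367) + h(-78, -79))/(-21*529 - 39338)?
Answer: -324029/3985313 ≈ -0.081306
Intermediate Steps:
q(j) = -10 + j**2 - 7*j (q(j) = (j**2 - 7*j) - 10 = -10 + j**2 - 7*j)
h(R, w) = (-22 + R)/(2*w) (h(R, w) = (R + (-10 + 3**2 - 7*3))/(w + w) = (R + (-10 + 9 - 21))/((2*w)) = (R - 22)*(1/(2*w)) = (-22 + R)*(1/(2*w)) = (-22 + R)/(2*w))
(-3*(-1367) + h(-78, -79))/(-21*529 - 39338) = (-3*(-1367) + (1/2)*(-22 - 78)/(-79))/(-21*529 - 39338) = (4101 + (1/2)*(-1/79)*(-100))/(-11109 - 39338) = (4101 + 50/79)/(-50447) = (324029/79)*(-1/50447) = -324029/3985313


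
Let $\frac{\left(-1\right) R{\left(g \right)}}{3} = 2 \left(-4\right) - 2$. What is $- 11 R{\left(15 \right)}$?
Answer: $-330$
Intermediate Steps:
$R{\left(g \right)} = 30$ ($R{\left(g \right)} = - 3 \left(2 \left(-4\right) - 2\right) = - 3 \left(-8 - 2\right) = \left(-3\right) \left(-10\right) = 30$)
$- 11 R{\left(15 \right)} = \left(-11\right) 30 = -330$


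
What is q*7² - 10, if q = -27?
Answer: -1333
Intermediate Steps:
q*7² - 10 = -27*7² - 10 = -27*49 - 10 = -1323 - 10 = -1333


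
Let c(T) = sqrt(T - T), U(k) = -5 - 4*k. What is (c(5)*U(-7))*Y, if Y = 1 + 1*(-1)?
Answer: 0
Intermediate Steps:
Y = 0 (Y = 1 - 1 = 0)
c(T) = 0 (c(T) = sqrt(0) = 0)
(c(5)*U(-7))*Y = (0*(-5 - 4*(-7)))*0 = (0*(-5 + 28))*0 = (0*23)*0 = 0*0 = 0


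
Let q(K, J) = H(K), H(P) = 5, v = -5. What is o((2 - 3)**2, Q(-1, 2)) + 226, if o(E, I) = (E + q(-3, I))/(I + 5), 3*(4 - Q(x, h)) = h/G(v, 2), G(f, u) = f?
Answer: 31052/137 ≈ 226.66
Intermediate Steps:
q(K, J) = 5
Q(x, h) = 4 + h/15 (Q(x, h) = 4 - h/(3*(-5)) = 4 - h*(-1)/(3*5) = 4 - (-1)*h/15 = 4 + h/15)
o(E, I) = (5 + E)/(5 + I) (o(E, I) = (E + 5)/(I + 5) = (5 + E)/(5 + I))
o((2 - 3)**2, Q(-1, 2)) + 226 = (5 + (2 - 3)**2)/(5 + (4 + (1/15)*2)) + 226 = (5 + (-1)**2)/(5 + (4 + 2/15)) + 226 = (5 + 1)/(5 + 62/15) + 226 = 6/(137/15) + 226 = (15/137)*6 + 226 = 90/137 + 226 = 31052/137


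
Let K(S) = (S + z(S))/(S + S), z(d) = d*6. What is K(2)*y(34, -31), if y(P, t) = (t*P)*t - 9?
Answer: 228655/2 ≈ 1.1433e+5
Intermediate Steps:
z(d) = 6*d
y(P, t) = -9 + P*t² (y(P, t) = (P*t)*t - 9 = P*t² - 9 = -9 + P*t²)
K(S) = 7/2 (K(S) = (S + 6*S)/(S + S) = (7*S)/((2*S)) = (7*S)*(1/(2*S)) = 7/2)
K(2)*y(34, -31) = 7*(-9 + 34*(-31)²)/2 = 7*(-9 + 34*961)/2 = 7*(-9 + 32674)/2 = (7/2)*32665 = 228655/2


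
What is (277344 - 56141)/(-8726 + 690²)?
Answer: 221203/467374 ≈ 0.47329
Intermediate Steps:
(277344 - 56141)/(-8726 + 690²) = 221203/(-8726 + 476100) = 221203/467374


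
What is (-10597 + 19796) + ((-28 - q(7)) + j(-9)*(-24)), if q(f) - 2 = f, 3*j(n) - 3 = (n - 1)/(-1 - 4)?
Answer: 9122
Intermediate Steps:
j(n) = 16/15 - n/15 (j(n) = 1 + ((n - 1)/(-1 - 4))/3 = 1 + ((-1 + n)/(-5))/3 = 1 + ((-1 + n)*(-⅕))/3 = 1 + (⅕ - n/5)/3 = 1 + (1/15 - n/15) = 16/15 - n/15)
q(f) = 2 + f
(-10597 + 19796) + ((-28 - q(7)) + j(-9)*(-24)) = (-10597 + 19796) + ((-28 - (2 + 7)) + (16/15 - 1/15*(-9))*(-24)) = 9199 + ((-28 - 1*9) + (16/15 + ⅗)*(-24)) = 9199 + ((-28 - 9) + (5/3)*(-24)) = 9199 + (-37 - 40) = 9199 - 77 = 9122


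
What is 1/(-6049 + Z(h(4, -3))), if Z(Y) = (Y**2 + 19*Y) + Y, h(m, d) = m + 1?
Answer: -1/5924 ≈ -0.00016880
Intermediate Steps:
h(m, d) = 1 + m
Z(Y) = Y**2 + 20*Y
1/(-6049 + Z(h(4, -3))) = 1/(-6049 + (1 + 4)*(20 + (1 + 4))) = 1/(-6049 + 5*(20 + 5)) = 1/(-6049 + 5*25) = 1/(-6049 + 125) = 1/(-5924) = -1/5924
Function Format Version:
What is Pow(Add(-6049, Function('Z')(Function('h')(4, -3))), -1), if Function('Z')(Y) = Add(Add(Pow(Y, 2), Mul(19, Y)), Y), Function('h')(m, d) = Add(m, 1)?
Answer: Rational(-1, 5924) ≈ -0.00016880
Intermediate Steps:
Function('h')(m, d) = Add(1, m)
Function('Z')(Y) = Add(Pow(Y, 2), Mul(20, Y))
Pow(Add(-6049, Function('Z')(Function('h')(4, -3))), -1) = Pow(Add(-6049, Mul(Add(1, 4), Add(20, Add(1, 4)))), -1) = Pow(Add(-6049, Mul(5, Add(20, 5))), -1) = Pow(Add(-6049, Mul(5, 25)), -1) = Pow(Add(-6049, 125), -1) = Pow(-5924, -1) = Rational(-1, 5924)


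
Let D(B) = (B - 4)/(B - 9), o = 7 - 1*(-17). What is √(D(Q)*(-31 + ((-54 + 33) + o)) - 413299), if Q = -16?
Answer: 3*I*√1148115/5 ≈ 642.9*I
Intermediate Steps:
o = 24 (o = 7 + 17 = 24)
D(B) = (-4 + B)/(-9 + B)
√(D(Q)*(-31 + ((-54 + 33) + o)) - 413299) = √(((-4 - 16)/(-9 - 16))*(-31 + ((-54 + 33) + 24)) - 413299) = √((-20/(-25))*(-31 + (-21 + 24)) - 413299) = √((-1/25*(-20))*(-31 + 3) - 413299) = √((⅘)*(-28) - 413299) = √(-112/5 - 413299) = √(-2066607/5) = 3*I*√1148115/5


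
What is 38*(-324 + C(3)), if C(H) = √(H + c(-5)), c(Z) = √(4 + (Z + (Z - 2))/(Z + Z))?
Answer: -12312 + 38*√(75 + 5*√130)/5 ≈ -12225.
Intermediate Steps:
c(Z) = √(4 + (-2 + 2*Z)/(2*Z)) (c(Z) = √(4 + (Z + (-2 + Z))/((2*Z))) = √(4 + (-2 + 2*Z)*(1/(2*Z))) = √(4 + (-2 + 2*Z)/(2*Z)))
C(H) = √(H + √130/5) (C(H) = √(H + √(5 - 1/(-5))) = √(H + √(5 - 1*(-⅕))) = √(H + √(5 + ⅕)) = √(H + √(26/5)) = √(H + √130/5))
38*(-324 + C(3)) = 38*(-324 + √(5*√130 + 25*3)/5) = 38*(-324 + √(5*√130 + 75)/5) = 38*(-324 + √(75 + 5*√130)/5) = -12312 + 38*√(75 + 5*√130)/5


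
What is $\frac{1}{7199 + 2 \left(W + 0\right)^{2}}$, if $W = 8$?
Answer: $\frac{1}{7327} \approx 0.00013648$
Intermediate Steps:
$\frac{1}{7199 + 2 \left(W + 0\right)^{2}} = \frac{1}{7199 + 2 \left(8 + 0\right)^{2}} = \frac{1}{7199 + 2 \cdot 8^{2}} = \frac{1}{7199 + 2 \cdot 64} = \frac{1}{7199 + 128} = \frac{1}{7327}$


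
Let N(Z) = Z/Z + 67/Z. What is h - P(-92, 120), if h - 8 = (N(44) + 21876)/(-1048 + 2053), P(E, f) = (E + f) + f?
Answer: -348543/2948 ≈ -118.23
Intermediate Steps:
P(E, f) = E + 2*f
N(Z) = 1 + 67/Z
h = 87761/2948 (h = 8 + ((67 + 44)/44 + 21876)/(-1048 + 2053) = 8 + ((1/44)*111 + 21876)/1005 = 8 + (111/44 + 21876)*(1/1005) = 8 + (962655/44)*(1/1005) = 8 + 64177/2948 = 87761/2948 ≈ 29.770)
h - P(-92, 120) = 87761/2948 - (-92 + 2*120) = 87761/2948 - (-92 + 240) = 87761/2948 - 1*148 = 87761/2948 - 148 = -348543/2948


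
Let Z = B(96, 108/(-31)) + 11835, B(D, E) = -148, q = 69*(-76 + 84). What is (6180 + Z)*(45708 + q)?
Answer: 826527420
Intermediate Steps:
q = 552 (q = 69*8 = 552)
Z = 11687 (Z = -148 + 11835 = 11687)
(6180 + Z)*(45708 + q) = (6180 + 11687)*(45708 + 552) = 17867*46260 = 826527420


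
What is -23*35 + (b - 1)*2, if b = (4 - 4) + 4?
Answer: -799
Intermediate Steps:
b = 4 (b = 0 + 4 = 4)
-23*35 + (b - 1)*2 = -23*35 + (4 - 1)*2 = -805 + 3*2 = -805 + 6 = -799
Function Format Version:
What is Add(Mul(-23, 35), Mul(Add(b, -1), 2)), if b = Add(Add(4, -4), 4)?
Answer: -799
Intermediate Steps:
b = 4 (b = Add(0, 4) = 4)
Add(Mul(-23, 35), Mul(Add(b, -1), 2)) = Add(Mul(-23, 35), Mul(Add(4, -1), 2)) = Add(-805, Mul(3, 2)) = Add(-805, 6) = -799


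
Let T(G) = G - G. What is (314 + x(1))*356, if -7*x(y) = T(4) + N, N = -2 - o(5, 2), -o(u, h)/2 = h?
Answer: 781776/7 ≈ 1.1168e+5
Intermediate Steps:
o(u, h) = -2*h
T(G) = 0
N = 2 (N = -2 - (-2)*2 = -2 - 1*(-4) = -2 + 4 = 2)
x(y) = -2/7 (x(y) = -(0 + 2)/7 = -⅐*2 = -2/7)
(314 + x(1))*356 = (314 - 2/7)*356 = (2196/7)*356 = 781776/7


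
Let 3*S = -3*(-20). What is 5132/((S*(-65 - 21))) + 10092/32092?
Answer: -9208619/3449890 ≈ -2.6693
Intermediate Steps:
S = 20 (S = (-3*(-20))/3 = (⅓)*60 = 20)
5132/((S*(-65 - 21))) + 10092/32092 = 5132/((20*(-65 - 21))) + 10092/32092 = 5132/((20*(-86))) + 10092*(1/32092) = 5132/(-1720) + 2523/8023 = 5132*(-1/1720) + 2523/8023 = -1283/430 + 2523/8023 = -9208619/3449890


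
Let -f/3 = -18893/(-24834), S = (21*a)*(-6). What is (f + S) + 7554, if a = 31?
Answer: 30179251/8278 ≈ 3645.7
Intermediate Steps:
S = -3906 (S = (21*31)*(-6) = 651*(-6) = -3906)
f = -18893/8278 (f = -(-56679)/(-24834) = -(-56679)*(-1)/24834 = -3*18893/24834 = -18893/8278 ≈ -2.2823)
(f + S) + 7554 = (-18893/8278 - 3906) + 7554 = -32352761/8278 + 7554 = 30179251/8278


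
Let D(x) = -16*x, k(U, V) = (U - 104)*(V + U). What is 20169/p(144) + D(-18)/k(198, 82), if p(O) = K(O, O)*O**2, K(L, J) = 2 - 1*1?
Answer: 414213/421120 ≈ 0.98360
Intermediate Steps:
K(L, J) = 1 (K(L, J) = 2 - 1 = 1)
p(O) = O**2 (p(O) = 1*O**2 = O**2)
k(U, V) = (-104 + U)*(U + V)
20169/p(144) + D(-18)/k(198, 82) = 20169/(144**2) + (-16*(-18))/(198**2 - 104*198 - 104*82 + 198*82) = 20169/20736 + 288/(39204 - 20592 - 8528 + 16236) = 20169*(1/20736) + 288/26320 = 249/256 + 288*(1/26320) = 249/256 + 18/1645 = 414213/421120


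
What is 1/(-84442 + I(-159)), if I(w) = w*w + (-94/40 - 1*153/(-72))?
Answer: -40/2366449 ≈ -1.6903e-5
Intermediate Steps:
I(w) = -9/40 + w² (I(w) = w² + (-94*1/40 - 153*(-1/72)) = w² + (-47/20 + 17/8) = w² - 9/40 = -9/40 + w²)
1/(-84442 + I(-159)) = 1/(-84442 + (-9/40 + (-159)²)) = 1/(-84442 + (-9/40 + 25281)) = 1/(-84442 + 1011231/40) = 1/(-2366449/40) = -40/2366449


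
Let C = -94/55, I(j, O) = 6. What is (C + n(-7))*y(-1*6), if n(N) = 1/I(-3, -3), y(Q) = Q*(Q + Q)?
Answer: -6108/55 ≈ -111.05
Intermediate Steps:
y(Q) = 2*Q**2 (y(Q) = Q*(2*Q) = 2*Q**2)
n(N) = 1/6
C = -94/55 (C = -94*1/55 = -94/55 ≈ -1.7091)
(C + n(-7))*y(-1*6) = (-94/55 + 1/6)*(2*(-1*6)**2) = -509*(-6)**2/165 = -509*36/165 = -509/330*72 = -6108/55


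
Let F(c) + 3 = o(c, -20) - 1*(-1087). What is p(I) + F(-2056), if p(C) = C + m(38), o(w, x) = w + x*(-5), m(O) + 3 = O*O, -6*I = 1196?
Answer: 1109/3 ≈ 369.67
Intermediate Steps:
I = -598/3 (I = -⅙*1196 = -598/3 ≈ -199.33)
m(O) = -3 + O² (m(O) = -3 + O*O = -3 + O²)
o(w, x) = w - 5*x
F(c) = 1184 + c (F(c) = -3 + ((c - 5*(-20)) - 1*(-1087)) = -3 + ((c + 100) + 1087) = -3 + ((100 + c) + 1087) = -3 + (1187 + c) = 1184 + c)
p(C) = 1441 + C (p(C) = C + (-3 + 38²) = C + (-3 + 1444) = C + 1441 = 1441 + C)
p(I) + F(-2056) = (1441 - 598/3) + (1184 - 2056) = 3725/3 - 872 = 1109/3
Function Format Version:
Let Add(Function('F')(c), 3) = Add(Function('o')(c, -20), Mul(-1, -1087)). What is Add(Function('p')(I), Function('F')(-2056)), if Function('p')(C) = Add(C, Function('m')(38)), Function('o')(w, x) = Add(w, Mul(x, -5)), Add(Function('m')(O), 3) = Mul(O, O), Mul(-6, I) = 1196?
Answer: Rational(1109, 3) ≈ 369.67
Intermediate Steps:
I = Rational(-598, 3) (I = Mul(Rational(-1, 6), 1196) = Rational(-598, 3) ≈ -199.33)
Function('m')(O) = Add(-3, Pow(O, 2)) (Function('m')(O) = Add(-3, Mul(O, O)) = Add(-3, Pow(O, 2)))
Function('o')(w, x) = Add(w, Mul(-5, x))
Function('F')(c) = Add(1184, c) (Function('F')(c) = Add(-3, Add(Add(c, Mul(-5, -20)), Mul(-1, -1087))) = Add(-3, Add(Add(c, 100), 1087)) = Add(-3, Add(Add(100, c), 1087)) = Add(-3, Add(1187, c)) = Add(1184, c))
Function('p')(C) = Add(1441, C) (Function('p')(C) = Add(C, Add(-3, Pow(38, 2))) = Add(C, Add(-3, 1444)) = Add(C, 1441) = Add(1441, C))
Add(Function('p')(I), Function('F')(-2056)) = Add(Add(1441, Rational(-598, 3)), Add(1184, -2056)) = Add(Rational(3725, 3), -872) = Rational(1109, 3)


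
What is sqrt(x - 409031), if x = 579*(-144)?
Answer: I*sqrt(492407) ≈ 701.72*I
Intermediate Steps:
x = -83376
sqrt(x - 409031) = sqrt(-83376 - 409031) = sqrt(-492407) = I*sqrt(492407)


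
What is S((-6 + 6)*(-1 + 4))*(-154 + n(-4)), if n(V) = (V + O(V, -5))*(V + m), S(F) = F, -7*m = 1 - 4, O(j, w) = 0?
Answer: 0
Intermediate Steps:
m = 3/7 (m = -(1 - 4)/7 = -1/7*(-3) = 3/7 ≈ 0.42857)
n(V) = V*(3/7 + V) (n(V) = (V + 0)*(V + 3/7) = V*(3/7 + V))
S((-6 + 6)*(-1 + 4))*(-154 + n(-4)) = ((-6 + 6)*(-1 + 4))*(-154 + (1/7)*(-4)*(3 + 7*(-4))) = (0*3)*(-154 + (1/7)*(-4)*(3 - 28)) = 0*(-154 + (1/7)*(-4)*(-25)) = 0*(-154 + 100/7) = 0*(-978/7) = 0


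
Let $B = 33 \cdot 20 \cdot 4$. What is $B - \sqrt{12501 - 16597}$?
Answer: $2640 - 64 i \approx 2640.0 - 64.0 i$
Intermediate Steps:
$B = 2640$ ($B = 660 \cdot 4 = 2640$)
$B - \sqrt{12501 - 16597} = 2640 - \sqrt{12501 - 16597} = 2640 - \sqrt{-4096} = 2640 - 64 i$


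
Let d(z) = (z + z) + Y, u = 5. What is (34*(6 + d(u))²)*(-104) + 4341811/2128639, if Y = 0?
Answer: -1926873739213/2128639 ≈ -9.0521e+5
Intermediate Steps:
d(z) = 2*z (d(z) = (z + z) + 0 = 2*z + 0 = 2*z)
(34*(6 + d(u))²)*(-104) + 4341811/2128639 = (34*(6 + 2*5)²)*(-104) + 4341811/2128639 = (34*(6 + 10)²)*(-104) + 4341811*(1/2128639) = (34*16²)*(-104) + 4341811/2128639 = (34*256)*(-104) + 4341811/2128639 = 8704*(-104) + 4341811/2128639 = -905216 + 4341811/2128639 = -1926873739213/2128639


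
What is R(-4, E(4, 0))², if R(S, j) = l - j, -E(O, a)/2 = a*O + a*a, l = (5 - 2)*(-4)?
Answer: 144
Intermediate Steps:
l = -12 (l = 3*(-4) = -12)
E(O, a) = -2*a² - 2*O*a (E(O, a) = -2*(a*O + a*a) = -2*(O*a + a²) = -2*(a² + O*a) = -2*a² - 2*O*a)
R(S, j) = -12 - j
R(-4, E(4, 0))² = (-12 - (-2)*0*(4 + 0))² = (-12 - (-2)*0*4)² = (-12 - 1*0)² = (-12 + 0)² = (-12)² = 144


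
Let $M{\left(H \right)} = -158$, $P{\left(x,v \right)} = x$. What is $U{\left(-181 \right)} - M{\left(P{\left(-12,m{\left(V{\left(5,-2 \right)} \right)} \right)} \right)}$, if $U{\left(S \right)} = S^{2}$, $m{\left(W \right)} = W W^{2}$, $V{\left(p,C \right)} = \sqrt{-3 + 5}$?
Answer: $32919$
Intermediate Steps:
$V{\left(p,C \right)} = \sqrt{2}$
$m{\left(W \right)} = W^{3}$
$U{\left(-181 \right)} - M{\left(P{\left(-12,m{\left(V{\left(5,-2 \right)} \right)} \right)} \right)} = \left(-181\right)^{2} - -158 = 32761 + 158 = 32919$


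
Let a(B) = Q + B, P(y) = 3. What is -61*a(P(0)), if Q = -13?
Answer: 610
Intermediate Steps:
a(B) = -13 + B
-61*a(P(0)) = -61*(-13 + 3) = -61*(-10) = 610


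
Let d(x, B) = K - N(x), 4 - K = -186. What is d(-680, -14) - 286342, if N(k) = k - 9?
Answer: -285463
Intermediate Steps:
N(k) = -9 + k
K = 190 (K = 4 - 1*(-186) = 4 + 186 = 190)
d(x, B) = 199 - x (d(x, B) = 190 - (-9 + x) = 190 + (9 - x) = 199 - x)
d(-680, -14) - 286342 = (199 - 1*(-680)) - 286342 = (199 + 680) - 286342 = 879 - 286342 = -285463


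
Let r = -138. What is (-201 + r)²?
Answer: 114921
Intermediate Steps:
(-201 + r)² = (-201 - 138)² = (-339)² = 114921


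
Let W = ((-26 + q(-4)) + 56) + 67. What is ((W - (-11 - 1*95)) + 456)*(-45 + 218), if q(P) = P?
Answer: 113315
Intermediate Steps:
W = 93 (W = ((-26 - 4) + 56) + 67 = (-30 + 56) + 67 = 26 + 67 = 93)
((W - (-11 - 1*95)) + 456)*(-45 + 218) = ((93 - (-11 - 1*95)) + 456)*(-45 + 218) = ((93 - (-11 - 95)) + 456)*173 = ((93 - 1*(-106)) + 456)*173 = ((93 + 106) + 456)*173 = (199 + 456)*173 = 655*173 = 113315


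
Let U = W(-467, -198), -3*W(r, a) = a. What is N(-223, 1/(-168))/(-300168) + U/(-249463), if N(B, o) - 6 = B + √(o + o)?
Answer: 34322383/74880809784 - I*√21/12607056 ≈ 0.00045836 - 3.6349e-7*I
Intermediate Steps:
W(r, a) = -a/3
U = 66 (U = -⅓*(-198) = 66)
N(B, o) = 6 + B + √2*√o (N(B, o) = 6 + (B + √(o + o)) = 6 + (B + √(2*o)) = 6 + (B + √2*√o) = 6 + B + √2*√o)
N(-223, 1/(-168))/(-300168) + U/(-249463) = (6 - 223 + √2*√(1/(-168)))/(-300168) + 66/(-249463) = (6 - 223 + √2*√(-1/168))*(-1/300168) + 66*(-1/249463) = (6 - 223 + √2*(I*√42/84))*(-1/300168) - 66/249463 = (6 - 223 + I*√21/42)*(-1/300168) - 66/249463 = (-217 + I*√21/42)*(-1/300168) - 66/249463 = (217/300168 - I*√21/12607056) - 66/249463 = 34322383/74880809784 - I*√21/12607056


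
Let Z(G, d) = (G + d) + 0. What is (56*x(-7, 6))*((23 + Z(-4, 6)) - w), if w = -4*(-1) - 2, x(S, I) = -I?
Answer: -7728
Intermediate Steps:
Z(G, d) = G + d
w = 2 (w = 4 - 2 = 2)
(56*x(-7, 6))*((23 + Z(-4, 6)) - w) = (56*(-1*6))*((23 + (-4 + 6)) - 1*2) = (56*(-6))*((23 + 2) - 2) = -336*(25 - 2) = -336*23 = -7728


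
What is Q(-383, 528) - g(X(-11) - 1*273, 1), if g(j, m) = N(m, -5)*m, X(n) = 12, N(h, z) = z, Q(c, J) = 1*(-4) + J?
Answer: 529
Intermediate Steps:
Q(c, J) = -4 + J
g(j, m) = -5*m
Q(-383, 528) - g(X(-11) - 1*273, 1) = (-4 + 528) - (-5) = 524 - 1*(-5) = 524 + 5 = 529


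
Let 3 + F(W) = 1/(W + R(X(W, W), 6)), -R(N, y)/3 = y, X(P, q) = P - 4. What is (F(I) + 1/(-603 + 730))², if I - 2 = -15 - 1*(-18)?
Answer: 25674489/2725801 ≈ 9.4191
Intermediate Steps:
X(P, q) = -4 + P
R(N, y) = -3*y
I = 5 (I = 2 + (-15 - 1*(-18)) = 2 + (-15 + 18) = 2 + 3 = 5)
F(W) = -3 + 1/(-18 + W) (F(W) = -3 + 1/(W - 3*6) = -3 + 1/(W - 18) = -3 + 1/(-18 + W))
(F(I) + 1/(-603 + 730))² = ((55 - 3*5)/(-18 + 5) + 1/(-603 + 730))² = ((55 - 15)/(-13) + 1/127)² = (-1/13*40 + 1/127)² = (-40/13 + 1/127)² = (-5067/1651)² = 25674489/2725801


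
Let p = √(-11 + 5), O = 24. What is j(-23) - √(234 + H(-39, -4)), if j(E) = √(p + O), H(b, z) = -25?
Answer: √(24 + I*√6) - √209 ≈ -9.5515 + 0.24968*I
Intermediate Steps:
p = I*√6 (p = √(-6) = I*√6 ≈ 2.4495*I)
j(E) = √(24 + I*√6) (j(E) = √(I*√6 + 24) = √(24 + I*√6))
j(-23) - √(234 + H(-39, -4)) = √(24 + I*√6) - √(234 - 25) = √(24 + I*√6) - √209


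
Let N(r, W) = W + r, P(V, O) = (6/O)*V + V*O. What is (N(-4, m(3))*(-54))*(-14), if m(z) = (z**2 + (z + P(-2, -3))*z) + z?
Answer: 35532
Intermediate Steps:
P(V, O) = O*V + 6*V/O (P(V, O) = 6*V/O + O*V = O*V + 6*V/O)
m(z) = z + z**2 + z*(10 + z) (m(z) = (z**2 + (z - 2*(6 + (-3)**2)/(-3))*z) + z = (z**2 + (z - 2*(-1/3)*(6 + 9))*z) + z = (z**2 + (z - 2*(-1/3)*15)*z) + z = (z**2 + (z + 10)*z) + z = (z**2 + (10 + z)*z) + z = (z**2 + z*(10 + z)) + z = z + z**2 + z*(10 + z))
(N(-4, m(3))*(-54))*(-14) = ((3*(11 + 2*3) - 4)*(-54))*(-14) = ((3*(11 + 6) - 4)*(-54))*(-14) = ((3*17 - 4)*(-54))*(-14) = ((51 - 4)*(-54))*(-14) = (47*(-54))*(-14) = -2538*(-14) = 35532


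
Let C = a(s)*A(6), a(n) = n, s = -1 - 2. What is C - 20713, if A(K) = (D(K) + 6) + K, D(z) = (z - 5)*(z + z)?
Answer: -20785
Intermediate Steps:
s = -3
D(z) = 2*z*(-5 + z) (D(z) = (-5 + z)*(2*z) = 2*z*(-5 + z))
A(K) = 6 + K + 2*K*(-5 + K) (A(K) = (2*K*(-5 + K) + 6) + K = (6 + 2*K*(-5 + K)) + K = 6 + K + 2*K*(-5 + K))
C = -72 (C = -3*(6 + 6 + 2*6*(-5 + 6)) = -3*(6 + 6 + 2*6*1) = -3*(6 + 6 + 12) = -3*24 = -72)
C - 20713 = -72 - 20713 = -20785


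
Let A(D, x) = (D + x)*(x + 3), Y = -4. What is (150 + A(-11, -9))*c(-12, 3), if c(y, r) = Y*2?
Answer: -2160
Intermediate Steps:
A(D, x) = (3 + x)*(D + x) (A(D, x) = (D + x)*(3 + x) = (3 + x)*(D + x))
c(y, r) = -8 (c(y, r) = -4*2 = -8)
(150 + A(-11, -9))*c(-12, 3) = (150 + ((-9)**2 + 3*(-11) + 3*(-9) - 11*(-9)))*(-8) = (150 + (81 - 33 - 27 + 99))*(-8) = (150 + 120)*(-8) = 270*(-8) = -2160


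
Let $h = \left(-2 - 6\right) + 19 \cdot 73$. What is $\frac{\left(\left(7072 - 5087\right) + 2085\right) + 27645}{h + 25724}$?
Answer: $\frac{31715}{27103} \approx 1.1702$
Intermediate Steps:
$h = 1379$ ($h = \left(-2 - 6\right) + 1387 = -8 + 1387 = 1379$)
$\frac{\left(\left(7072 - 5087\right) + 2085\right) + 27645}{h + 25724} = \frac{\left(\left(7072 - 5087\right) + 2085\right) + 27645}{1379 + 25724} = \frac{\left(1985 + 2085\right) + 27645}{27103} = \left(4070 + 27645\right) \frac{1}{27103} = 31715 \cdot \frac{1}{27103} = \frac{31715}{27103}$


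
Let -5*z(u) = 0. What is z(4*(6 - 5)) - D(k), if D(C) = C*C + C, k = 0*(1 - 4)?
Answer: 0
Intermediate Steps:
z(u) = 0 (z(u) = -⅕*0 = 0)
k = 0 (k = 0*(-3) = 0)
D(C) = C + C² (D(C) = C² + C = C + C²)
z(4*(6 - 5)) - D(k) = 0 - 0*(1 + 0) = 0 - 0 = 0 - 1*0 = 0 + 0 = 0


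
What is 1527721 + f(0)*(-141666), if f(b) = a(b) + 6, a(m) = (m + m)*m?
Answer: 677725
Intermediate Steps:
a(m) = 2*m² (a(m) = (2*m)*m = 2*m²)
f(b) = 6 + 2*b² (f(b) = 2*b² + 6 = 6 + 2*b²)
1527721 + f(0)*(-141666) = 1527721 + (6 + 2*0²)*(-141666) = 1527721 + (6 + 2*0)*(-141666) = 1527721 + (6 + 0)*(-141666) = 1527721 + 6*(-141666) = 1527721 - 849996 = 677725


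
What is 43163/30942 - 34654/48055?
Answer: 1001933897/1486917810 ≈ 0.67383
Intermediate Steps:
43163/30942 - 34654/48055 = 1001933897/1486917810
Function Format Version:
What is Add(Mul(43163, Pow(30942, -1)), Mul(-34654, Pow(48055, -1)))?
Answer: Rational(1001933897, 1486917810) ≈ 0.67383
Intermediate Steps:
Add(Mul(43163, Pow(30942, -1)), Mul(-34654, Pow(48055, -1))) = Add(Mul(43163, Rational(1, 30942)), Mul(-34654, Rational(1, 48055))) = Add(Rational(43163, 30942), Rational(-34654, 48055)) = Rational(1001933897, 1486917810)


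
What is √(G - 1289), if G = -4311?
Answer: 20*I*√14 ≈ 74.833*I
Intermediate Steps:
√(G - 1289) = √(-4311 - 1289) = √(-5600) = 20*I*√14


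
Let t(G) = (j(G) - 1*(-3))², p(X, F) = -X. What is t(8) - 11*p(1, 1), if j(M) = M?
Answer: 132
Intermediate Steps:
t(G) = (3 + G)² (t(G) = (G - 1*(-3))² = (G + 3)² = (3 + G)²)
t(8) - 11*p(1, 1) = (3 + 8)² - (-11) = 11² - 11*(-1) = 121 + 11 = 132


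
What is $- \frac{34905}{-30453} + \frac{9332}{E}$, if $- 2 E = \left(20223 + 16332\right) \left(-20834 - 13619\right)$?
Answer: $\frac{14653650701789}{12784467991665} \approx 1.1462$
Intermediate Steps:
$E = \frac{1259429415}{2}$ ($E = - \frac{\left(20223 + 16332\right) \left(-20834 - 13619\right)}{2} = - \frac{36555 \left(-34453\right)}{2} = \left(- \frac{1}{2}\right) \left(-1259429415\right) = \frac{1259429415}{2} \approx 6.2971 \cdot 10^{8}$)
$- \frac{34905}{-30453} + \frac{9332}{E} = - \frac{34905}{-30453} + \frac{9332}{\frac{1259429415}{2}} = \left(-34905\right) \left(- \frac{1}{30453}\right) + 9332 \cdot \frac{2}{1259429415} = \frac{11635}{10151} + \frac{18664}{1259429415} = \frac{14653650701789}{12784467991665}$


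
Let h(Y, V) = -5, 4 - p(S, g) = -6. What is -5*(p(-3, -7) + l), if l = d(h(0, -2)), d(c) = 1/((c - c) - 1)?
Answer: -45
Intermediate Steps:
p(S, g) = 10 (p(S, g) = 4 - 1*(-6) = 4 + 6 = 10)
d(c) = -1 (d(c) = 1/(0 - 1) = 1/(-1) = -1)
l = -1
-5*(p(-3, -7) + l) = -5*(10 - 1) = -5*9 = -45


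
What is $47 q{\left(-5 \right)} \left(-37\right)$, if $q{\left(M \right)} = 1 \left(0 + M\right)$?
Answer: $8695$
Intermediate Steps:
$q{\left(M \right)} = M$ ($q{\left(M \right)} = 1 M = M$)
$47 q{\left(-5 \right)} \left(-37\right) = 47 \left(-5\right) \left(-37\right) = \left(-235\right) \left(-37\right) = 8695$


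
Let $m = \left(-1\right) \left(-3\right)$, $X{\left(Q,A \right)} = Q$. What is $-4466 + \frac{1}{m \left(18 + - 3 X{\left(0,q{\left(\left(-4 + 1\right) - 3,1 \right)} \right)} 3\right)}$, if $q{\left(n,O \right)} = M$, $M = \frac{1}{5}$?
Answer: $- \frac{241163}{54} \approx -4466.0$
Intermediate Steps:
$M = \frac{1}{5} \approx 0.2$
$q{\left(n,O \right)} = \frac{1}{5}$
$m = 3$
$-4466 + \frac{1}{m \left(18 + - 3 X{\left(0,q{\left(\left(-4 + 1\right) - 3,1 \right)} \right)} 3\right)} = -4466 + \frac{1}{3 \left(18 + \left(-3\right) 0 \cdot 3\right)} = -4466 + \frac{1}{3 \left(18 + 0 \cdot 3\right)} = -4466 + \frac{1}{3 \left(18 + 0\right)} = -4466 + \frac{1}{3 \cdot 18} = -4466 + \frac{1}{54} = - \frac{241163}{54}$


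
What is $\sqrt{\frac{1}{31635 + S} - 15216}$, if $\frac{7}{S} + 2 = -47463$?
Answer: $\frac{i \sqrt{8576757901936100939591}}{750777634} \approx 123.35 i$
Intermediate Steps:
$S = - \frac{7}{47465}$ ($S = \frac{7}{-2 - 47463} = \frac{7}{-47465} = 7 \left(- \frac{1}{47465}\right) = - \frac{7}{47465} \approx -0.00014748$)
$\sqrt{\frac{1}{31635 + S} - 15216} = \sqrt{\frac{1}{31635 - \frac{7}{47465}} - 15216} = \sqrt{\frac{1}{\frac{1501555268}{47465}} - 15216} = \sqrt{\frac{47465}{1501555268} - 15216} = \sqrt{- \frac{22847664910423}{1501555268}} = \frac{i \sqrt{8576757901936100939591}}{750777634}$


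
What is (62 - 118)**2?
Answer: 3136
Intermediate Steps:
(62 - 118)**2 = (-56)**2 = 3136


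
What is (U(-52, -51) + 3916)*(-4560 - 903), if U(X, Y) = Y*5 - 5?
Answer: -19972728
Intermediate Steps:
U(X, Y) = -5 + 5*Y (U(X, Y) = 5*Y - 5 = -5 + 5*Y)
(U(-52, -51) + 3916)*(-4560 - 903) = ((-5 + 5*(-51)) + 3916)*(-4560 - 903) = ((-5 - 255) + 3916)*(-5463) = (-260 + 3916)*(-5463) = 3656*(-5463) = -19972728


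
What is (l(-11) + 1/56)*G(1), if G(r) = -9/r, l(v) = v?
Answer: 5535/56 ≈ 98.839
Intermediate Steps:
(l(-11) + 1/56)*G(1) = (-11 + 1/56)*(-9/1) = (-11 + 1/56)*(-9*1) = -615/56*(-9) = 5535/56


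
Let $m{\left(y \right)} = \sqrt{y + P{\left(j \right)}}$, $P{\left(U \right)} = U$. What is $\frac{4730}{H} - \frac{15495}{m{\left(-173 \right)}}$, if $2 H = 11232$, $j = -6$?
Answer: $\frac{2365}{2808} + \frac{15495 i \sqrt{179}}{179} \approx 0.84224 + 1158.2 i$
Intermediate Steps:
$H = 5616$ ($H = \frac{1}{2} \cdot 11232 = 5616$)
$m{\left(y \right)} = \sqrt{-6 + y}$ ($m{\left(y \right)} = \sqrt{y - 6} = \sqrt{-6 + y}$)
$\frac{4730}{H} - \frac{15495}{m{\left(-173 \right)}} = \frac{4730}{5616} - \frac{15495}{\sqrt{-6 - 173}} = 4730 \cdot \frac{1}{5616} - \frac{15495}{\sqrt{-179}} = \frac{2365}{2808} - \frac{15495}{i \sqrt{179}} = \frac{2365}{2808} - 15495 \left(- \frac{i \sqrt{179}}{179}\right) = \frac{2365}{2808} + \frac{15495 i \sqrt{179}}{179}$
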